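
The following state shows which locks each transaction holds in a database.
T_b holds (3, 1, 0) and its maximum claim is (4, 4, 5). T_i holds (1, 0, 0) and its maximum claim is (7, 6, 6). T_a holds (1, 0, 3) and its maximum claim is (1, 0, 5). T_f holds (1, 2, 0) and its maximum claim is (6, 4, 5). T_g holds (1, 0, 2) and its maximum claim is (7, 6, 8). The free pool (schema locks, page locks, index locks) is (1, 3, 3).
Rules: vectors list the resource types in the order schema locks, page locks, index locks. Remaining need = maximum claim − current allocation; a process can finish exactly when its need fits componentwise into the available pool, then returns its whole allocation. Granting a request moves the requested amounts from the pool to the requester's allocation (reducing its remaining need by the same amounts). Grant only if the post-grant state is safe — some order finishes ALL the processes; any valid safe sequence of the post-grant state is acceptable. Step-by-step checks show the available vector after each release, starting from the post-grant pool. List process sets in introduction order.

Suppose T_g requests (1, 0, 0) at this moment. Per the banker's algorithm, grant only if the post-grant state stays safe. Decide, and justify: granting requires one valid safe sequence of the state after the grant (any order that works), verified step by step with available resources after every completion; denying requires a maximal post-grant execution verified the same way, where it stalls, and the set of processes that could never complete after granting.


DENY. Granting would leave the state unsafe.
Key observation: no order helps: past T_a, T_b, the free pool tops out at (4, 4, 6), below what each blocked process needs in schema locks.
Pretend the grant happened; the run T_a, T_b goes as far as possible. Check, step by step:
  pool = (0, 3, 3)
  T_a needs (0, 0, 2) <= (0, 3, 3) -> finishes; pool += (1, 0, 3) = (1, 3, 6)
  T_b needs (1, 3, 5) <= (1, 3, 6) -> finishes; pool += (3, 1, 0) = (4, 4, 6)
  T_i still needs (6, 6, 6) but only (4, 4, 6) is free — short on schema locks and page locks
  T_f still needs (5, 2, 5) but only (4, 4, 6) is free — short on schema locks
  T_g still needs (5, 6, 6) but only (4, 4, 6) is free — short on schema locks and page locks
Post-grant, the permanently blocked set is T_i, T_f and T_g.


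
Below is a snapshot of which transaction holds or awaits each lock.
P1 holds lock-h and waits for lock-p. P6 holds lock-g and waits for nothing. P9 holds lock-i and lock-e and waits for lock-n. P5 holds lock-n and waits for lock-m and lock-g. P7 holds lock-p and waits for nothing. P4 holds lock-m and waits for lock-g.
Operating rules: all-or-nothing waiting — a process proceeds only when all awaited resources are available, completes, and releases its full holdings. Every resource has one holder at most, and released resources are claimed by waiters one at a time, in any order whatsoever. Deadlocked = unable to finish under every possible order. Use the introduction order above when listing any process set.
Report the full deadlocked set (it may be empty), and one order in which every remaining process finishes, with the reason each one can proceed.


Nothing here is deadlocked.
Key observation: no waiting chain loops back on itself — every chain ends at a process that waits on nothing, so everyone eventually runs.
A valid finishing order for the others: P7, P1, P6, P4, P5, P9.
Step-by-step check:
  P7 waits on nothing -> runs at once and releases lock-p
  P1 waits on lock-p — all released -> runs and releases lock-h
  P6 waits on nothing -> runs at once and releases lock-g
  P4 waits on lock-g — all released -> runs and releases lock-m
  P5 waits on lock-m and lock-g — all released -> runs and releases lock-n
  P9 waits on lock-n — all released -> runs and releases lock-i and lock-e


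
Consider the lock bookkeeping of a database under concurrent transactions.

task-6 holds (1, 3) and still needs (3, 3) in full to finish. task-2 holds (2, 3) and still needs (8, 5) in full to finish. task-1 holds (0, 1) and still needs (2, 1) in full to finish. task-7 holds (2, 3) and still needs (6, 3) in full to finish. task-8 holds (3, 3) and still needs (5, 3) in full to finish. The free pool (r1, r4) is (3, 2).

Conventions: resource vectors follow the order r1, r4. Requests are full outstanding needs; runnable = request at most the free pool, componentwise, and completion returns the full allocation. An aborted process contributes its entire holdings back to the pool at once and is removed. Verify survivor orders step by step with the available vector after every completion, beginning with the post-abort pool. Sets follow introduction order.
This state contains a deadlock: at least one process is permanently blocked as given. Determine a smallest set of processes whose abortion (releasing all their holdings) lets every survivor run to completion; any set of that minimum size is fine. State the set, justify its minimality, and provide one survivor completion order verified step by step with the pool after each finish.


Minimum abort set: task-8.
Key observation: task-7 was stuck for good until task-8 gave back (3, 3); in the order shown it finishes at step 1.
Why nothing smaller works: aborting no one leaves the state deadlocked as given.
Survivors finish in the order: task-7, task-2, task-1, task-6. Verifying each step (pool after the aborts first):
  pool = (6, 5)
  task-7 needs (6, 3) <= (6, 5) -> finishes; pool += (2, 3) = (8, 8)
  task-2 needs (8, 5) <= (8, 8) -> finishes; pool += (2, 3) = (10, 11)
  task-1 needs (2, 1) <= (10, 11) -> finishes; pool += (0, 1) = (10, 12)
  task-6 needs (3, 3) <= (10, 12) -> finishes; pool += (1, 3) = (11, 15)


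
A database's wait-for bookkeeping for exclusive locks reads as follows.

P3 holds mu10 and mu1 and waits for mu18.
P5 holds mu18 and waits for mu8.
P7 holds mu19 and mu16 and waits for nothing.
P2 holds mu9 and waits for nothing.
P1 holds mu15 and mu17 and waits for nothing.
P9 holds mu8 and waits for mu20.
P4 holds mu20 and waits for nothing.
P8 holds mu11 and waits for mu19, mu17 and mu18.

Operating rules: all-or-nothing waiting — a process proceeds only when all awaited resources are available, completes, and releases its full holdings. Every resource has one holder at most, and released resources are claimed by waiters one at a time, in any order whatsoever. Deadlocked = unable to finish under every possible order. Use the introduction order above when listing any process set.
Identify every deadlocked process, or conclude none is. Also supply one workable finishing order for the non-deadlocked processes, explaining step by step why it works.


No process is deadlocked.
Key observation: the waits form no ring: some process can always run, and its releases unblock the others one by one.
The rest can finish in the order P4, P9, P7, P1, P5, P3, P8, P2.
Walking it through:
  P4 waits on nothing -> runs at once and releases mu20
  P9 waits on mu20 — all released -> runs and releases mu8
  P7 waits on nothing -> runs at once and releases mu19 and mu16
  P1 waits on nothing -> runs at once and releases mu15 and mu17
  P5 waits on mu8 — all released -> runs and releases mu18
  P3 waits on mu18 — all released -> runs and releases mu10 and mu1
  P8 waits on mu19, mu17 and mu18 — all released -> runs and releases mu11
  P2 waits on nothing -> runs at once and releases mu9


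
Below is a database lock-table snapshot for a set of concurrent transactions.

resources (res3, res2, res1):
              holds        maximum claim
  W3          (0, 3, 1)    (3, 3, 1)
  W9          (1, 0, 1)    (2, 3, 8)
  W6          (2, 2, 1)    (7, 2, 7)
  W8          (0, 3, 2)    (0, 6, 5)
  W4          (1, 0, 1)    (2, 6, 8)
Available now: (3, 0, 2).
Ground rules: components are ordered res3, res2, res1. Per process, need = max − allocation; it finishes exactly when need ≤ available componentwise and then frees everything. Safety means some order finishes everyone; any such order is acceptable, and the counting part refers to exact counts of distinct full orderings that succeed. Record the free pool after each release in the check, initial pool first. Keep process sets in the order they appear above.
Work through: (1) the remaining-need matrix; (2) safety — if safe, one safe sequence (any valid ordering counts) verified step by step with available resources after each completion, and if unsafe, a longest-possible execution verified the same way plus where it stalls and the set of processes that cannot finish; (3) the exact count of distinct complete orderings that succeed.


(1) Outstanding need per process (order res3, res2, res1):
  W3: (3, 0, 0)
  W9: (1, 3, 7)
  W6: (5, 0, 6)
  W8: (0, 3, 3)
  W4: (1, 6, 7)
(2) The state is UNSAFE.
Key observation: even finishing W3, W8 leaves just (3, 6, 5) free — too little res1 for any of the remaining processes.
Going as far as possible: W3, W8; after that, nothing fits. Step-by-step check:
  pool = (3, 0, 2)
  W3: need (3, 0, 0) fits (3, 0, 2); releases (0, 3, 1), pool now (3, 3, 3)
  W8: need (0, 3, 3) fits (3, 3, 3); releases (0, 3, 2), pool now (3, 6, 5)
  W9 cannot run: need (1, 3, 7) vs free (3, 6, 5) (insufficient res1)
  W6 cannot run: need (5, 0, 6) vs free (3, 6, 5) (insufficient res3 and res1)
  W4 cannot run: need (1, 6, 7) vs free (3, 6, 5) (insufficient res1)
Permanently blocked: W9, W6 and W4.
(3) The exact count: 0 of the possible complete orderings are safe sequences.


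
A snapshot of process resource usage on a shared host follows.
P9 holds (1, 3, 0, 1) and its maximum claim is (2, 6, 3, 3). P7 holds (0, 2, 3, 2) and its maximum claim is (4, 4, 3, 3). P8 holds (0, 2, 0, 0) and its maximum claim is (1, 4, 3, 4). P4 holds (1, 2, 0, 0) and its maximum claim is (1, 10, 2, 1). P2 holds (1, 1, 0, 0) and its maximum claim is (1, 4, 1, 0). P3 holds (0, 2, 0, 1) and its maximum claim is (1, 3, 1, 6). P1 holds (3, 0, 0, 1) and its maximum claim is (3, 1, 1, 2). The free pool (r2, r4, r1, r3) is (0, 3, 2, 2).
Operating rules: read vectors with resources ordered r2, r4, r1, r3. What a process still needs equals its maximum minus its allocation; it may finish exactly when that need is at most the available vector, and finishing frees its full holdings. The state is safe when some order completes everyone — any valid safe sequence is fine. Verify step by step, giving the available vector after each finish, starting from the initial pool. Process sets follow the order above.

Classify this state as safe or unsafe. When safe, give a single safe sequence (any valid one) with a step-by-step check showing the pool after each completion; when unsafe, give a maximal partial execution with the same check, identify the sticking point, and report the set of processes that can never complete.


SAFE, for example via the order P2, P1, P7, P3, P4, P9, P8.
Key observation: P2 is the earliest step where a requested resource binds exactly: need (0, 3, 1, 0), pool (0, 3, 2, 2) at its turn.
Check, step by step:
  pool = (0, 3, 2, 2)
  P2 needs (0, 3, 1, 0) <= (0, 3, 2, 2) -> finishes; pool += (1, 1, 0, 0) = (1, 4, 2, 2)
  P1 needs (0, 1, 1, 1) <= (1, 4, 2, 2) -> finishes; pool += (3, 0, 0, 1) = (4, 4, 2, 3)
  P7 needs (4, 2, 0, 1) <= (4, 4, 2, 3) -> finishes; pool += (0, 2, 3, 2) = (4, 6, 5, 5)
  P3 needs (1, 1, 1, 5) <= (4, 6, 5, 5) -> finishes; pool += (0, 2, 0, 1) = (4, 8, 5, 6)
  P4 needs (0, 8, 2, 1) <= (4, 8, 5, 6) -> finishes; pool += (1, 2, 0, 0) = (5, 10, 5, 6)
  P9 needs (1, 3, 3, 2) <= (5, 10, 5, 6) -> finishes; pool += (1, 3, 0, 1) = (6, 13, 5, 7)
  P8 needs (1, 2, 3, 4) <= (6, 13, 5, 7) -> finishes; pool += (0, 2, 0, 0) = (6, 15, 5, 7)


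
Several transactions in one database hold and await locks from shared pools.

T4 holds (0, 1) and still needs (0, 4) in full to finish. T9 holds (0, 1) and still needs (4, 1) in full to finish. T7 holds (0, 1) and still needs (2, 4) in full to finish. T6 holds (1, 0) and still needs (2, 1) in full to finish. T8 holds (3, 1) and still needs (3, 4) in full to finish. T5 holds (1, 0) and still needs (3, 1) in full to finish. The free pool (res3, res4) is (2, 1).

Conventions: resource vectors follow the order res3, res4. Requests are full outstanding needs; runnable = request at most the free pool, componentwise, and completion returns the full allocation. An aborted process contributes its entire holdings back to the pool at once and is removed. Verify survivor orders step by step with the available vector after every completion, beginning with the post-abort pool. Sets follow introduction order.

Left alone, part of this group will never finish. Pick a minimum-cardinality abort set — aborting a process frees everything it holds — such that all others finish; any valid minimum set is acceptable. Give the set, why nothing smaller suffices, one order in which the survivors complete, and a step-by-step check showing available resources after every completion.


The answer: abort T4 and T7.
Key observation: no ordering could ever have run T8 before the abort of T4 and T7; with (0, 2) back in the pool it fits at step 4.
Minimality, checking each single-abort alternative: T4 alone leaves T7 blocked (short on res4); T9 alone leaves T4 blocked (short on res4); T7 alone leaves T4 blocked (short on res4); T6 alone leaves T4 blocked (short on res4); T8 alone leaves T4 blocked (short on res4); T5 alone leaves T4 blocked (short on res4).
The survivors complete as T6, T5, T9, T8. Step-by-step check (starting from the post-abort pool):
  pool = (2, 3)
  T6: need (2, 1) fits (2, 3); releases (1, 0), pool now (3, 3)
  T5: need (3, 1) fits (3, 3); releases (1, 0), pool now (4, 3)
  T9: need (4, 1) fits (4, 3); releases (0, 1), pool now (4, 4)
  T8: need (3, 4) fits (4, 4); releases (3, 1), pool now (7, 5)


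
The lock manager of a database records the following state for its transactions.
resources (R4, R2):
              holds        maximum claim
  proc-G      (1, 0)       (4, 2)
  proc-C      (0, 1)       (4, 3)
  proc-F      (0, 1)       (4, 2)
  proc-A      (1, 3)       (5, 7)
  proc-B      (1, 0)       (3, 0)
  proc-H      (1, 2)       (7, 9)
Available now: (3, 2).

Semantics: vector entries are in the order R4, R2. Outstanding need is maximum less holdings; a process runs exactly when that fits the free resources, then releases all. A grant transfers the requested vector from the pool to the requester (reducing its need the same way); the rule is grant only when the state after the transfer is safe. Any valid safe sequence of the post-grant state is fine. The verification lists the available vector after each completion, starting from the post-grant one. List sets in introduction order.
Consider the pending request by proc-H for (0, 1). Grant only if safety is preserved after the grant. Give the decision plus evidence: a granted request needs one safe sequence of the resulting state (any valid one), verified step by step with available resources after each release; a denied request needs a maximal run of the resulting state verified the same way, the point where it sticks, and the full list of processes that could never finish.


DENY. Granting would leave the state unsafe.
Key observation: no order helps: past proc-B, proc-F, proc-C, proc-G, the free pool tops out at (5, 3), below what each blocked process needs in R2.
Pretend the grant happened; the run proc-B, proc-F, proc-C, proc-G goes as far as possible. Step-by-step check:
  pool = (3, 1)
  proc-B: need (2, 0) fits (3, 1); releases (1, 0), pool now (4, 1)
  proc-F: need (4, 1) fits (4, 1); releases (0, 1), pool now (4, 2)
  proc-C: need (4, 2) fits (4, 2); releases (0, 1), pool now (4, 3)
  proc-G: need (3, 2) fits (4, 3); releases (1, 0), pool now (5, 3)
  proc-A still needs (4, 4) but only (5, 3) is free — short on R2
  proc-H still needs (6, 6) but only (5, 3) is free — short on R4 and R2
Post-grant, the permanently blocked set is proc-A and proc-H.


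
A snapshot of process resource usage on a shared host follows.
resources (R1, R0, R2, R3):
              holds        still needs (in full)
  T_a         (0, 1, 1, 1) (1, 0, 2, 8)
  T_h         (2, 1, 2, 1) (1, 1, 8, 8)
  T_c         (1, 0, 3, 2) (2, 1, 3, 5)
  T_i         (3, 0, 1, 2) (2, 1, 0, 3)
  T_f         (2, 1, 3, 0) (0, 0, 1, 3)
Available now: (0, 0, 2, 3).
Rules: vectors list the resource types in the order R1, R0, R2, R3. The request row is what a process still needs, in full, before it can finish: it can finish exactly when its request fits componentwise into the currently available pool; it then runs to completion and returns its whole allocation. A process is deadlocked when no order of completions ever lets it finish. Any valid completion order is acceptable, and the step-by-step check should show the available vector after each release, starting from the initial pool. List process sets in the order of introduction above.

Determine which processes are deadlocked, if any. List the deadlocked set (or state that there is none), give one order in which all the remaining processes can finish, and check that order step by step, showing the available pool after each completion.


Deadlocked set: T_a and T_h.
Key observation: after T_f, T_i, T_c complete, (6, 1, 9, 7) is the best the pool ever gets, yet each leftover process wants more R3.
A valid finishing order for the others: T_f, T_i, T_c. Verifying each step:
  pool = (0, 0, 2, 3)
  run T_f (needs (0, 0, 1, 3), free (0, 0, 2, 3)); after release of (2, 1, 3, 0) the pool is (2, 1, 5, 3)
  run T_i (needs (2, 1, 0, 3), free (2, 1, 5, 3)); after release of (3, 0, 1, 2) the pool is (5, 1, 6, 5)
  run T_c (needs (2, 1, 3, 5), free (5, 1, 6, 5)); after release of (1, 0, 3, 2) the pool is (6, 1, 9, 7)
None of the blocked processes ever fits:
  T_a cannot run: need (1, 0, 2, 8) vs free (6, 1, 9, 7) (insufficient R3)
  T_h cannot run: need (1, 1, 8, 8) vs free (6, 1, 9, 7) (insufficient R3)


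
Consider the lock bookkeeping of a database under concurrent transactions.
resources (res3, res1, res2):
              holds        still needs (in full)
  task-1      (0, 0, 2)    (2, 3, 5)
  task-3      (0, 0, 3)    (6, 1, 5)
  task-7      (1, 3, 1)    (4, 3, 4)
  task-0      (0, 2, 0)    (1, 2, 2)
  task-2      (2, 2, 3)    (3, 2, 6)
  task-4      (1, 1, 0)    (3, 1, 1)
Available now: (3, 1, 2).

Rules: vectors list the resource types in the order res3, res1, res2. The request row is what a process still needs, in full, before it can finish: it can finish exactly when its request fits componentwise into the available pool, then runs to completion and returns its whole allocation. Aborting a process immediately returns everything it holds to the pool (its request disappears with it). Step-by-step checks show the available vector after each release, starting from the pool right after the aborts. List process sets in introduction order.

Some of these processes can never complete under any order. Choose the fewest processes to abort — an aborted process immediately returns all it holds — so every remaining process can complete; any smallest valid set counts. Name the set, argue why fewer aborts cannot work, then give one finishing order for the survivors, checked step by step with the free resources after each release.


Minimum abort set: task-2.
Key observation: no ordering could ever have run task-7 before the abort of task-2; with (2, 2, 3) back in the pool it fits at step 1.
No smaller set exists: with zero aborts the deadlock remains.
The survivors complete as task-7, task-4, task-0, task-1, task-3. Verifying each step (starting from the post-abort pool):
  pool = (5, 3, 5)
  task-7 needs (4, 3, 4) <= (5, 3, 5) -> finishes; pool += (1, 3, 1) = (6, 6, 6)
  task-4 needs (3, 1, 1) <= (6, 6, 6) -> finishes; pool += (1, 1, 0) = (7, 7, 6)
  task-0 needs (1, 2, 2) <= (7, 7, 6) -> finishes; pool += (0, 2, 0) = (7, 9, 6)
  task-1 needs (2, 3, 5) <= (7, 9, 6) -> finishes; pool += (0, 0, 2) = (7, 9, 8)
  task-3 needs (6, 1, 5) <= (7, 9, 8) -> finishes; pool += (0, 0, 3) = (7, 9, 11)


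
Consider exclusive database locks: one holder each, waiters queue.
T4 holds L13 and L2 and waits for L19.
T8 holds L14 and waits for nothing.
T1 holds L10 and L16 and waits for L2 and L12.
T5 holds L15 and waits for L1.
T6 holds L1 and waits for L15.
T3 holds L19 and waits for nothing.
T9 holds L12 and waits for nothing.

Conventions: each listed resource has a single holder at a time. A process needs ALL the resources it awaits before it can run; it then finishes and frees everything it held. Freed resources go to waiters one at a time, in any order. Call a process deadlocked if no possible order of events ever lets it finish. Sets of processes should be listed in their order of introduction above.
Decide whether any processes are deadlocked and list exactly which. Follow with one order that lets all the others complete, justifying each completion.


Deadlocked set: T5 and T6.
Key observation: the waits loop around T5 -> T6 -> T5 with no way out; no other process is dragged down with it.
A valid finishing order for the others: T8, T3, T4, T9, T1.
Walking it through:
  T8: no waits; runs immediately, freeing L14
  T3: no waits; runs immediately, freeing L19
  T4 waits on L19 — all released -> runs and releases L13 and L2
  T9: no waits; runs immediately, freeing L12
  T1 waits on L2 and L12 — all released -> runs and releases L10 and L16


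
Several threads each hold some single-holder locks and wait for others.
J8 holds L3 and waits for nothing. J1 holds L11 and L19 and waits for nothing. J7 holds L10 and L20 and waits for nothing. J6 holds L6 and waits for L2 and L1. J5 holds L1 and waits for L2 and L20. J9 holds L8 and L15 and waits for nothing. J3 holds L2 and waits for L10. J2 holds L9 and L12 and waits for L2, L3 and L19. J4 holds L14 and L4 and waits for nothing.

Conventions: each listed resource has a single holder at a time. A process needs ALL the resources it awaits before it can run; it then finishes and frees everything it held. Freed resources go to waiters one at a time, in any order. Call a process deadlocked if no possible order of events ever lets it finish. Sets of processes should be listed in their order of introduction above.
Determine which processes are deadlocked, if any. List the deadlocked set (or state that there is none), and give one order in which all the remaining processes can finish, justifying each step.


The deadlocked set is empty.
Key observation: the waits form no ring: some process can always run, and its releases unblock the others one by one.
A valid finishing order for the others: J4, J9, J7, J3, J1, J5, J8, J6, J2.
Verifying each step:
  run J4 (it waits on nothing); releases L14 and L4
  run J9 (it waits on nothing); releases L8 and L15
  run J7 (it waits on nothing); releases L10 and L20
  J3: everything it awaited (L10) is free; runs, freeing L2
  run J1 (it waits on nothing); releases L11 and L19
  J5: everything it awaited (L2 and L20) is free; runs, freeing L1
  run J8 (it waits on nothing); releases L3
  J6: everything it awaited (L2 and L1) is free; runs, freeing L6
  J2: everything it awaited (L2, L3 and L19) is free; runs, freeing L9 and L12


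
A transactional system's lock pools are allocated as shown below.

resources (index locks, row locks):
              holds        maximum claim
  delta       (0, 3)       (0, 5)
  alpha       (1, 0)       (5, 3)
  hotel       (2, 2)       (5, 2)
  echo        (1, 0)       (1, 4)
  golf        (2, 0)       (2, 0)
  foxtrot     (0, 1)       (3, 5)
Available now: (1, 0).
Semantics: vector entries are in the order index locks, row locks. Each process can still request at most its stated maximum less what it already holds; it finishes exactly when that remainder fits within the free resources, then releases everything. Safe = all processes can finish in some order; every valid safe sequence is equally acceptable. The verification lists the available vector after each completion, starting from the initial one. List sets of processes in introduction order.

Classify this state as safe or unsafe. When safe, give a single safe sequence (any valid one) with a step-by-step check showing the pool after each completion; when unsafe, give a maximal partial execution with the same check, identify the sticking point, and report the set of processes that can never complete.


SAFE — a valid safe sequence is golf, hotel, delta, echo, foxtrot, alpha.
Key observation: the first exact fit in this order is hotel — it needs (3, 0) with (3, 0) free, meeting a requested resource to the last unit.
Walking it through:
  pool = (1, 0)
  golf: need (0, 0) fits (1, 0); releases (2, 0), pool now (3, 0)
  hotel: need (3, 0) fits (3, 0); releases (2, 2), pool now (5, 2)
  delta: need (0, 2) fits (5, 2); releases (0, 3), pool now (5, 5)
  echo: need (0, 4) fits (5, 5); releases (1, 0), pool now (6, 5)
  foxtrot: need (3, 4) fits (6, 5); releases (0, 1), pool now (6, 6)
  alpha: need (4, 3) fits (6, 6); releases (1, 0), pool now (7, 6)


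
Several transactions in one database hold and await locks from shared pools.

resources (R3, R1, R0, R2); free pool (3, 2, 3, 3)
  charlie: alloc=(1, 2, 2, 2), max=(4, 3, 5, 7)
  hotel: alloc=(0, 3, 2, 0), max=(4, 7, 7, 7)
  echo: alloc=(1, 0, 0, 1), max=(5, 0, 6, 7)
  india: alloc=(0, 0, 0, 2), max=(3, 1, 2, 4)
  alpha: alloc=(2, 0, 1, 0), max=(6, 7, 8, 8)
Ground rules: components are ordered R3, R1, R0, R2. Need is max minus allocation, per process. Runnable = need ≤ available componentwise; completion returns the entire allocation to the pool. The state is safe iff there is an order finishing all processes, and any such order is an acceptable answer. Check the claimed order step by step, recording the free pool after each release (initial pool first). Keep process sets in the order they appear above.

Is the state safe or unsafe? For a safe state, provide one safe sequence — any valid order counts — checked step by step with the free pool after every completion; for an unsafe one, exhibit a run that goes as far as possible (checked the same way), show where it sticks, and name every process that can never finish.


SAFE — a valid safe sequence is india, charlie, hotel, echo, alpha.
Key observation: reading the order forward, india is the first process whose need (3, 1, 2, 2) meets the free pool (3, 2, 3, 3) exactly on a resource it requests.
Check, step by step:
  pool = (3, 2, 3, 3)
  run india (needs (3, 1, 2, 2), free (3, 2, 3, 3)); after release of (0, 0, 0, 2) the pool is (3, 2, 3, 5)
  run charlie (needs (3, 1, 3, 5), free (3, 2, 3, 5)); after release of (1, 2, 2, 2) the pool is (4, 4, 5, 7)
  run hotel (needs (4, 4, 5, 7), free (4, 4, 5, 7)); after release of (0, 3, 2, 0) the pool is (4, 7, 7, 7)
  run echo (needs (4, 0, 6, 6), free (4, 7, 7, 7)); after release of (1, 0, 0, 1) the pool is (5, 7, 7, 8)
  run alpha (needs (4, 7, 7, 8), free (5, 7, 7, 8)); after release of (2, 0, 1, 0) the pool is (7, 7, 8, 8)


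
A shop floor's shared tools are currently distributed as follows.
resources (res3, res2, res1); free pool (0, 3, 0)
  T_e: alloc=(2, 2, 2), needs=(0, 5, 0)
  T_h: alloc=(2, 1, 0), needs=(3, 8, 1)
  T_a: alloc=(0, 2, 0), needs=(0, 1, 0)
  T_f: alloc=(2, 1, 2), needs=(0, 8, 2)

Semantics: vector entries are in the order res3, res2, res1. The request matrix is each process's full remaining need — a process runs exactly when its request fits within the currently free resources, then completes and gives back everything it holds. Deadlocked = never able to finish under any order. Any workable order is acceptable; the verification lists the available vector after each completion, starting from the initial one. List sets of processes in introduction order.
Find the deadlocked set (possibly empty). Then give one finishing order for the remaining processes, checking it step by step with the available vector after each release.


Deadlocked: T_h and T_f.
Key observation: the pool after T_a, T_e is (2, 7, 2); every surviving request exceeds it in res2, so progress ends there.
One completion order for the rest: T_a, T_e. Verifying each step:
  pool = (0, 3, 0)
  run T_a (needs (0, 1, 0), free (0, 3, 0)); after release of (0, 2, 0) the pool is (0, 5, 0)
  run T_e (needs (0, 5, 0), free (0, 5, 0)); after release of (2, 2, 2) the pool is (2, 7, 2)
None of the blocked processes ever fits:
  T_h still needs (3, 8, 1) but only (2, 7, 2) is free — short on res3 and res2
  T_f still needs (0, 8, 2) but only (2, 7, 2) is free — short on res2


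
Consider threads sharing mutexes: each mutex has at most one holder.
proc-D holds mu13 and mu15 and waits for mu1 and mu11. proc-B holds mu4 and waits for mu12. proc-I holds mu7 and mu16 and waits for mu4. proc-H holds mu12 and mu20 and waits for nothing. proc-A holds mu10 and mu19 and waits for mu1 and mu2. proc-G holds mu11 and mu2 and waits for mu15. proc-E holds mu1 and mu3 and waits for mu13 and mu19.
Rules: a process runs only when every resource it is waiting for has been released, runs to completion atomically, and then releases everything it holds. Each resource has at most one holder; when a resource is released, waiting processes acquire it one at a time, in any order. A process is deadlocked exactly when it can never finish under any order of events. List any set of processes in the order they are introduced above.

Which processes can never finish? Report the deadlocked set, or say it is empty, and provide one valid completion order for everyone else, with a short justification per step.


Deadlocked: proc-D, proc-A, proc-G and proc-E.
Key observation: the wait chain closes on itself along proc-D -> proc-G -> proc-D; proc-A and proc-E are caught in further circular waits.
The rest can finish in the order proc-H, proc-B, proc-I.
Step-by-step check:
  proc-H waits on nothing -> runs at once and releases mu12 and mu20
  proc-B: everything it awaited (mu12) is free; runs, freeing mu4
  proc-I: everything it awaited (mu4) is free; runs, freeing mu7 and mu16


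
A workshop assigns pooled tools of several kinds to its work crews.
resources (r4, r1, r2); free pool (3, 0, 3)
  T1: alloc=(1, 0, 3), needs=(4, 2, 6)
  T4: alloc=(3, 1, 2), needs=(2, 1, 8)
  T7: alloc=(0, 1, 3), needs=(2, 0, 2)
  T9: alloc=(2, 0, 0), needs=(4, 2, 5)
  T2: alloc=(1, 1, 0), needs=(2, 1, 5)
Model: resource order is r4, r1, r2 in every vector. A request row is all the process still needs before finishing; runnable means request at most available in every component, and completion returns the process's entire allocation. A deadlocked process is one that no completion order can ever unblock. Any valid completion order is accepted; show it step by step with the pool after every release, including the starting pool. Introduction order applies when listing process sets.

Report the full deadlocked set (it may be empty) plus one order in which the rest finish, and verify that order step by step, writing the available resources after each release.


Nothing here is deadlocked.
Key observation: there is always a runnable process — T7 first — so the state unwinds completely.
The rest can finish in the order T7, T2, T1, T9, T4. Verifying each step:
  pool = (3, 0, 3)
  T7 needs (2, 0, 2) <= (3, 0, 3) -> finishes; pool += (0, 1, 3) = (3, 1, 6)
  T2 needs (2, 1, 5) <= (3, 1, 6) -> finishes; pool += (1, 1, 0) = (4, 2, 6)
  T1 needs (4, 2, 6) <= (4, 2, 6) -> finishes; pool += (1, 0, 3) = (5, 2, 9)
  T9 needs (4, 2, 5) <= (5, 2, 9) -> finishes; pool += (2, 0, 0) = (7, 2, 9)
  T4 needs (2, 1, 8) <= (7, 2, 9) -> finishes; pool += (3, 1, 2) = (10, 3, 11)


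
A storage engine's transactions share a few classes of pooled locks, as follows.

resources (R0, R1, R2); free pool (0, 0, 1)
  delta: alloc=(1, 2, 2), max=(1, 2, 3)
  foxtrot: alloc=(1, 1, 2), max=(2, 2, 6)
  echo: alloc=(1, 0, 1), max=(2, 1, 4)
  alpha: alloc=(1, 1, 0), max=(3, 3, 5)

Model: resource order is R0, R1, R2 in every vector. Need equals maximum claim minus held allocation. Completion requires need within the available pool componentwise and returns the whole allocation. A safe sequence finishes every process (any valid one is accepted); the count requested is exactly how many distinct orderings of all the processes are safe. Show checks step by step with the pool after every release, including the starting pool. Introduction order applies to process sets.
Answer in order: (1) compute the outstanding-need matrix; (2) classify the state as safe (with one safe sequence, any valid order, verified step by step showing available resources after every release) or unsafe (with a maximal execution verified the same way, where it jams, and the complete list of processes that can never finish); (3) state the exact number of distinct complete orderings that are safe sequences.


(1) Remaining need (order R0, R1, R2):
  delta: (0, 0, 1)
  foxtrot: (1, 1, 4)
  echo: (1, 1, 3)
  alpha: (2, 2, 5)
(2) SAFE. One safe sequence: delta, echo, foxtrot, alpha.
Key observation: at delta the run first touches a limit — (0, 0, 1) against (0, 0, 1), exact on a resource it actually requests.
Verifying each step:
  pool = (0, 0, 1)
  delta needs (0, 0, 1) <= (0, 0, 1) -> finishes; pool += (1, 2, 2) = (1, 2, 3)
  echo needs (1, 1, 3) <= (1, 2, 3) -> finishes; pool += (1, 0, 1) = (2, 2, 4)
  foxtrot needs (1, 1, 4) <= (2, 2, 4) -> finishes; pool += (1, 1, 2) = (3, 3, 6)
  alpha needs (2, 2, 5) <= (3, 3, 6) -> finishes; pool += (1, 1, 0) = (4, 4, 6)
(3) Precisely 1 of the possible complete orderings is a safe sequence.


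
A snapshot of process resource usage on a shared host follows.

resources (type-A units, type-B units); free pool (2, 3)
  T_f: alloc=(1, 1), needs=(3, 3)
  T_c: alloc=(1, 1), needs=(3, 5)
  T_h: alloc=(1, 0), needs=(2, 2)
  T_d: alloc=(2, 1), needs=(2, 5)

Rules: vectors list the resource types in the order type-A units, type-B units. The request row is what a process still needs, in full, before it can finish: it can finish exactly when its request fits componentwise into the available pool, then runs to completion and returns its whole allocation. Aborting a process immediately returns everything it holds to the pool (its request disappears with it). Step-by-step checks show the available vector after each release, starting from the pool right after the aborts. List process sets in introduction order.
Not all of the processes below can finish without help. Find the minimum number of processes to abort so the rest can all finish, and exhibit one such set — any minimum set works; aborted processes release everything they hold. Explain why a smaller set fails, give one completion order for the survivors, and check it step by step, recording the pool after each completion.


The answer: abort T_d.
Key observation: T_c had no path to completion before; after the abort of T_d ((2, 1) returned), step 3 is where it fits.
No smaller set exists: with zero aborts the deadlock remains.
One survivor order: T_f, T_h, T_c. Walking it through (post-abort pool first):
  pool = (4, 4)
  run T_f (needs (3, 3), free (4, 4)); after release of (1, 1) the pool is (5, 5)
  run T_h (needs (2, 2), free (5, 5)); after release of (1, 0) the pool is (6, 5)
  run T_c (needs (3, 5), free (6, 5)); after release of (1, 1) the pool is (7, 6)


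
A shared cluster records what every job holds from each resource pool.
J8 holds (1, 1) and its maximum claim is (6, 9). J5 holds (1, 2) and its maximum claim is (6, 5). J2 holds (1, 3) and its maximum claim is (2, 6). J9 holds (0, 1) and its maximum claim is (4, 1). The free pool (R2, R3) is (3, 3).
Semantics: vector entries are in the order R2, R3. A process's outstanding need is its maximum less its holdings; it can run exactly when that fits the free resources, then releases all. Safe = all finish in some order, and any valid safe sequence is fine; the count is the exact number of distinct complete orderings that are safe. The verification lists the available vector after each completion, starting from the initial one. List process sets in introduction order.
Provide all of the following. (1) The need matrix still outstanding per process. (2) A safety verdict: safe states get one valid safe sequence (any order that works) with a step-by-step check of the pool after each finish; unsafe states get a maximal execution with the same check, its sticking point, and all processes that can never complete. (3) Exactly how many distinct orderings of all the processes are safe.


(1) Remaining need (order R2, R3):
  J8: (5, 8)
  J5: (5, 3)
  J2: (1, 3)
  J9: (4, 0)
(2) UNSAFE — no complete ordering exists.
Key observation: even finishing J2, J9 leaves just (4, 7) free — too little R2 for any of the remaining processes.
Going as far as possible: J2, J9; after that, nothing fits. Step-by-step check:
  pool = (3, 3)
  run J2 (needs (1, 3), free (3, 3)); after release of (1, 3) the pool is (4, 6)
  run J9 (needs (4, 0), free (4, 6)); after release of (0, 1) the pool is (4, 7)
  blocked: J8 wants (5, 8), pool (4, 7) — not enough R2 and R3
  blocked: J5 wants (5, 3), pool (4, 7) — not enough R2
Permanently blocked: J8 and J5.
(3) Exactly 0 of the possible complete orderings are safe sequences.


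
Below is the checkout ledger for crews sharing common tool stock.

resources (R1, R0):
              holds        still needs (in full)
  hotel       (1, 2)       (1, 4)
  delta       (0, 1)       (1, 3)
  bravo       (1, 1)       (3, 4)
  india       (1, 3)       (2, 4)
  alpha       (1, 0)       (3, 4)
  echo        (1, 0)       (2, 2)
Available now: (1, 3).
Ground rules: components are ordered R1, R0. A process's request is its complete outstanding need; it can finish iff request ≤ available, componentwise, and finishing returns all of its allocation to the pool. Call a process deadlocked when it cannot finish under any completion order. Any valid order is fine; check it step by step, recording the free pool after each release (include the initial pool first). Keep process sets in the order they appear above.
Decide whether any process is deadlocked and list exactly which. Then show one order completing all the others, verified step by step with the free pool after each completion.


The deadlocked set is empty.
Key observation: there is always a runnable process — delta first — so the state unwinds completely.
The rest can finish in the order delta, hotel, echo, bravo, india, alpha. Step-by-step check:
  pool = (1, 3)
  delta: need (1, 3) fits (1, 3); releases (0, 1), pool now (1, 4)
  hotel: need (1, 4) fits (1, 4); releases (1, 2), pool now (2, 6)
  echo: need (2, 2) fits (2, 6); releases (1, 0), pool now (3, 6)
  bravo: need (3, 4) fits (3, 6); releases (1, 1), pool now (4, 7)
  india: need (2, 4) fits (4, 7); releases (1, 3), pool now (5, 10)
  alpha: need (3, 4) fits (5, 10); releases (1, 0), pool now (6, 10)


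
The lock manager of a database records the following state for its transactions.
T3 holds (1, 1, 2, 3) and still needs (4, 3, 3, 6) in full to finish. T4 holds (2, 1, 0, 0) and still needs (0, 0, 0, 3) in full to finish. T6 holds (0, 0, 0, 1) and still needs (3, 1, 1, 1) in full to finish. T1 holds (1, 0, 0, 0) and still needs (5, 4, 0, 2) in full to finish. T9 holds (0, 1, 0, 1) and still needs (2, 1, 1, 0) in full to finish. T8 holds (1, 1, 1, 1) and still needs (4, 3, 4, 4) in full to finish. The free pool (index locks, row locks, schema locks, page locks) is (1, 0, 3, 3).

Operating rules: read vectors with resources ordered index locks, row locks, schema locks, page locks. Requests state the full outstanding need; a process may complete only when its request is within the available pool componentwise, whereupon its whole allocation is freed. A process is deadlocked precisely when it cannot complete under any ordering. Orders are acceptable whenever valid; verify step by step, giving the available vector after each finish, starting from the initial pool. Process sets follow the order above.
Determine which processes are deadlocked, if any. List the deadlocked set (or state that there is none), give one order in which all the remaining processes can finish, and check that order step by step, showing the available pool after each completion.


Deadlocked: T3, T1 and T8.
Key observation: after T4, T9, T6 complete, (3, 2, 3, 5) is the best the pool ever gets, yet each leftover process wants more index locks.
The rest can finish in the order T4, T9, T6. Check, step by step:
  pool = (1, 0, 3, 3)
  run T4 (needs (0, 0, 0, 3), free (1, 0, 3, 3)); after release of (2, 1, 0, 0) the pool is (3, 1, 3, 3)
  run T9 (needs (2, 1, 1, 0), free (3, 1, 3, 3)); after release of (0, 1, 0, 1) the pool is (3, 2, 3, 4)
  run T6 (needs (3, 1, 1, 1), free (3, 2, 3, 4)); after release of (0, 0, 0, 1) the pool is (3, 2, 3, 5)
The blocked processes can never fit:
  T3 still needs (4, 3, 3, 6) but only (3, 2, 3, 5) is free — short on index locks, row locks and page locks
  T1 still needs (5, 4, 0, 2) but only (3, 2, 3, 5) is free — short on index locks and row locks
  T8 still needs (4, 3, 4, 4) but only (3, 2, 3, 5) is free — short on index locks, row locks and schema locks
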